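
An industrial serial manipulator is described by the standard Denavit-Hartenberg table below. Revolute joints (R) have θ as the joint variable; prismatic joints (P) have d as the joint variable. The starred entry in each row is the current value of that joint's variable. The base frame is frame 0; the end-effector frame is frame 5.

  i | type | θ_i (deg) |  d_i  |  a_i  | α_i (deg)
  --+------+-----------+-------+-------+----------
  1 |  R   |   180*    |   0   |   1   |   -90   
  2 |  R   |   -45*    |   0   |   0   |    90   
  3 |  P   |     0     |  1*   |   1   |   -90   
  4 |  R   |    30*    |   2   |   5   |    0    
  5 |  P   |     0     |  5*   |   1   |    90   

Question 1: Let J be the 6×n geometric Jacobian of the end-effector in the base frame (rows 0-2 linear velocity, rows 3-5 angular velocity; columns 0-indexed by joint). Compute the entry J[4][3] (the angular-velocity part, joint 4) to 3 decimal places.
axis z_3 = (-0.0000,-1.0000,0.0000); lever o_n−o_3 = (-5.7956,-7.0000,1.5529)
cross product → J_v[:, 3] = (-1.5529,-0.0000,-5.7956)
J_ω[:, 3] = z_3
entry J[4][3] = -1.0000

-1.000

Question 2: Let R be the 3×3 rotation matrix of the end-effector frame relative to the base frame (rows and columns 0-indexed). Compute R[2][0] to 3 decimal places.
0.259

End-effector x-axis (col 0 of R) = (-0.9659,0.0000,0.2588)
R[2][0] = 0.2588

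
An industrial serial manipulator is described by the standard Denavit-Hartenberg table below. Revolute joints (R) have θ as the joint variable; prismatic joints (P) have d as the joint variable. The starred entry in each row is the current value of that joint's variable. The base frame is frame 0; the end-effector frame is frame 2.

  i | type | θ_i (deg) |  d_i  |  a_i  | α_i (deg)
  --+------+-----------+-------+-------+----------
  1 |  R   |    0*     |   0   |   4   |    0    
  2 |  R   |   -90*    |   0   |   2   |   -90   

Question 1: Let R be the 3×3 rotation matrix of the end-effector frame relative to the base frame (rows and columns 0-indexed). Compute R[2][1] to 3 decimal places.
-1.000

End-effector y-axis (col 1 of R) = (0.0000,0.0000,-1.0000)
R[2][1] = -1.0000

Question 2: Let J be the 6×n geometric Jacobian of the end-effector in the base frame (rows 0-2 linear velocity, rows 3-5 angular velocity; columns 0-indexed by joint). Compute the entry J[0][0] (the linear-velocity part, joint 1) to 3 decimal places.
2.000

axis z_0 = ẑ; lever o_n−o_0 = (4.0000,-2.0000,0.0000)
cross product → J_v[:, 0] = (2.0000,4.0000,-0.0000)
J_ω[:, 0] = z_0
entry J[0][0] = 2.0000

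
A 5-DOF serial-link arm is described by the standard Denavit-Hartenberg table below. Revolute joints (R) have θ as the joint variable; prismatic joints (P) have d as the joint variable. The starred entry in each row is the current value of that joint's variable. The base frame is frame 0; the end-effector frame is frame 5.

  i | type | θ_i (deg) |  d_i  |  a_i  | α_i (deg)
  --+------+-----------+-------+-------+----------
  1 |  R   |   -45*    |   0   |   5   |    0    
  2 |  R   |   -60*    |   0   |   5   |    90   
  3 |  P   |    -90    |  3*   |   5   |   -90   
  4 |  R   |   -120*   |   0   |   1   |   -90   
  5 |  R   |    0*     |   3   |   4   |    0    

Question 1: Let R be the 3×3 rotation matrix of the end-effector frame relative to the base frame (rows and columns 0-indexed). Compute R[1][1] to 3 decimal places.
0.966

End-effector y-axis (col 1 of R) = (0.2588,0.9659,-0.0000)
R[1][1] = 0.9659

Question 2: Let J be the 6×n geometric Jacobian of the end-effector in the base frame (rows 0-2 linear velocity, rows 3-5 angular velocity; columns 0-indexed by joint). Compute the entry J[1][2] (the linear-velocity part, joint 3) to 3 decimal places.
0.259

prismatic axis z_2 = (-0.9659,0.2588,0.0000)
J_v[:, 2] = z_2; J_ω[:, 2] = (0,0,0)
entry J[1][2] = 0.2588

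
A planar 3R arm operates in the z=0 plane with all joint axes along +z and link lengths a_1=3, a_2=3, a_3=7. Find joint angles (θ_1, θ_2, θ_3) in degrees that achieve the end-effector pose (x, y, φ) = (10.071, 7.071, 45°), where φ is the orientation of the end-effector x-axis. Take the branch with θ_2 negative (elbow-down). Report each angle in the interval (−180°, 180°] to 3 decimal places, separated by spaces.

wrist centre = target − a_3·(cos φ, sin φ) = (5.1213, 2.1213)
cos θ_2 = (30.7269−3²−3²)/(2·3·3) = 0.7071; θ_2 = -45.0044° (elbow-down)
β = atan2(2.1213,5.1213) = 22.4996°; ψ = atan2(-2.1215,5.1212) = -22.5022°
θ_1 = β − ψ = 45.0018°
θ_3 = φ − θ_1 − θ_2 = 45.0026° (wrapped to (-180°,180°])

45.002 -45.004 45.003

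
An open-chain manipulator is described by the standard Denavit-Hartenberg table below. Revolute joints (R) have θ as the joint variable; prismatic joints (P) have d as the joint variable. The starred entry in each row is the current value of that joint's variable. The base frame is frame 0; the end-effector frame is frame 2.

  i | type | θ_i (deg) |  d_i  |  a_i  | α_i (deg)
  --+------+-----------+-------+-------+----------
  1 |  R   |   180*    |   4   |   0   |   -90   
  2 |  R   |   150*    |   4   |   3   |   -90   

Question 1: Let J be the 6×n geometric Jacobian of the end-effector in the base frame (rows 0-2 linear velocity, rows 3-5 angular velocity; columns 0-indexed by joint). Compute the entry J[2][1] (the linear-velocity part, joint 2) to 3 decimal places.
2.598

axis z_1 = (-0.0000,-1.0000,0.0000); lever o_n−o_1 = (2.5981,-4.0000,-1.5000)
cross product → J_v[:, 1] = (1.5000,-0.0000,2.5981)
J_ω[:, 1] = z_1
entry J[2][1] = 2.5981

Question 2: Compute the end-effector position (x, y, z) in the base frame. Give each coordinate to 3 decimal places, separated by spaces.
2.598 -4.000 2.500

after link 1: o_1 = (0.0000, 0.0000, 4.0000)
after link 2: o_2 = (2.5981, -4.0000, 2.5000)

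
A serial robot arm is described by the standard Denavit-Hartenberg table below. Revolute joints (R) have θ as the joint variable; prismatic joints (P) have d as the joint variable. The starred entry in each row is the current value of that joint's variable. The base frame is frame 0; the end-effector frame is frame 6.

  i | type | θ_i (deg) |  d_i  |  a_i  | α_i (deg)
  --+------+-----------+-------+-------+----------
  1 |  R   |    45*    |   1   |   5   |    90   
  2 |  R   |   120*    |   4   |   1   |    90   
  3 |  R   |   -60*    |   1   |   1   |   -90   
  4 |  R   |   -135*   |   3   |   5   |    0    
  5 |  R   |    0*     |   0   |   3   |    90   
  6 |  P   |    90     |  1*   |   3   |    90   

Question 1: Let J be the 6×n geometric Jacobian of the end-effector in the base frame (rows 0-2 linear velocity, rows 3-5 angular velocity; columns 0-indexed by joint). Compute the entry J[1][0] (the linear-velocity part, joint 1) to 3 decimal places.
14.171

axis z_0 = ẑ; lever o_n−o_0 = (14.1710,-2.2979,7.0182)
cross product → J_v[:, 0] = (2.2979,14.1710,-0.0000)
J_ω[:, 0] = z_0
entry J[1][0] = 14.1710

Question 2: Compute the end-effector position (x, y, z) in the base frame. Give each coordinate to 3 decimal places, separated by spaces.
14.171 -2.298 7.018

after link 1: o_1 = (3.5355, 3.5355, 1.0000)
after link 2: o_2 = (6.0104, 0.3536, 1.8660)
after link 3: o_3 = (5.8336, 1.4015, 2.7990)
after link 4: o_4 = (10.9309, 0.0473, 5.2859)
after link 5: o_5 = (13.9039, 0.4223, 5.4280)
after link 6: o_6 = (14.1710, -2.2979, 7.0182)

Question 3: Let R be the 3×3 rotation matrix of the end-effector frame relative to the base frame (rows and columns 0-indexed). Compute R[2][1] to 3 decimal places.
-0.660

End-effector y-axis (col 1 of R) = (0.1250,-0.7410,-0.6597)
R[2][1] = -0.6597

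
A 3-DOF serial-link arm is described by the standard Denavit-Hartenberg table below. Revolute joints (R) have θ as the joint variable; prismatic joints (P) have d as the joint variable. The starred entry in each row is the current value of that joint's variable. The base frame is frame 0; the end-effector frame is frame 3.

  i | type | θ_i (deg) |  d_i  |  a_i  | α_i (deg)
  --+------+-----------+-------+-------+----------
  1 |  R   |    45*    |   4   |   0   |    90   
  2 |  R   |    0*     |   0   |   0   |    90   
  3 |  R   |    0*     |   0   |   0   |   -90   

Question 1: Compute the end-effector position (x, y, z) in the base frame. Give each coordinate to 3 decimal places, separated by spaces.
after link 1: o_1 = (0.0000, 0.0000, 4.0000)
after link 2: o_2 = (0.0000, 0.0000, 4.0000)
after link 3: o_3 = (0.0000, 0.0000, 4.0000)

0.000 0.000 4.000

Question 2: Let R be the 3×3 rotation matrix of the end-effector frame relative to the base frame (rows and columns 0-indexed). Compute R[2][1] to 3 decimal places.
1.000

End-effector y-axis (col 1 of R) = (-0.0000,0.0000,1.0000)
R[2][1] = 1.0000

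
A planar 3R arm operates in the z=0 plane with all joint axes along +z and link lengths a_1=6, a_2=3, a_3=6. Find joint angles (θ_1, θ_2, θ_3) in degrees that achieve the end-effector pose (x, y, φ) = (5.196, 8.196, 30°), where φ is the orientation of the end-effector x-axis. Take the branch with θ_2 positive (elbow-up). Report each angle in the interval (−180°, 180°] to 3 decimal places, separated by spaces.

60.002 120.003 -150.005

wrist centre = target − a_3·(cos φ, sin φ) = (-0.0002, 5.1960)
cos θ_2 = (26.9984−6²−3²)/(2·6·3) = -0.5000; θ_2 = 120.0029° (elbow-up)
β = atan2(5.1960,-0.0002) = 90.0017°; ψ = atan2(2.5980,4.4999) = 30.0000°
θ_1 = β − ψ = 60.0017°
θ_3 = φ − θ_1 − θ_2 = -150.0046° (wrapped to (-180°,180°])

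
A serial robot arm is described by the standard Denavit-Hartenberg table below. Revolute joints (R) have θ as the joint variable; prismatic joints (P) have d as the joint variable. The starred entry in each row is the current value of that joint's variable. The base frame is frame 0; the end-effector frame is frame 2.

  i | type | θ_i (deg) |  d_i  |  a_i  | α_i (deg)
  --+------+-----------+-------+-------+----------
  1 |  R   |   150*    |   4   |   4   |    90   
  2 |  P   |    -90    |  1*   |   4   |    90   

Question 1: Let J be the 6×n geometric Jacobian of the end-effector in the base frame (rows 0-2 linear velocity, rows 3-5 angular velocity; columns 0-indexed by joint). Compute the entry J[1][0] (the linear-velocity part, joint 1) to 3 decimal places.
axis z_0 = ẑ; lever o_n−o_0 = (-2.9641,2.8660,0.0000)
cross product → J_v[:, 0] = (-2.8660,-2.9641,0.0000)
J_ω[:, 0] = z_0
entry J[1][0] = -2.9641

-2.964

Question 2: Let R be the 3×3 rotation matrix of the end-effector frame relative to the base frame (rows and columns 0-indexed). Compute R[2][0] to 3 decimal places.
-1.000

End-effector x-axis (col 0 of R) = (-0.0000,0.0000,-1.0000)
R[2][0] = -1.0000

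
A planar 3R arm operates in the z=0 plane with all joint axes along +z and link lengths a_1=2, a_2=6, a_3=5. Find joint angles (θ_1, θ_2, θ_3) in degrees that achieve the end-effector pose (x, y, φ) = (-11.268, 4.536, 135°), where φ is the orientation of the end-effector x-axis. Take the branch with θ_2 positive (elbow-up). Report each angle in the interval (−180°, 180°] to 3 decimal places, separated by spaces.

wrist centre = target − a_3·(cos φ, sin φ) = (-7.7325, 1.0005)
cos θ_2 = (60.7920−2²−6²)/(2·2·6) = 0.8663; θ_2 = 29.9649° (elbow-up)
β = atan2(1.0005,-7.7325) = 172.6277°; ψ = atan2(2.9968,7.1980) = 22.6039°
θ_1 = β − ψ = 150.0238°
θ_3 = φ − θ_1 − θ_2 = -44.9887° (wrapped to (-180°,180°])

150.024 29.965 -44.989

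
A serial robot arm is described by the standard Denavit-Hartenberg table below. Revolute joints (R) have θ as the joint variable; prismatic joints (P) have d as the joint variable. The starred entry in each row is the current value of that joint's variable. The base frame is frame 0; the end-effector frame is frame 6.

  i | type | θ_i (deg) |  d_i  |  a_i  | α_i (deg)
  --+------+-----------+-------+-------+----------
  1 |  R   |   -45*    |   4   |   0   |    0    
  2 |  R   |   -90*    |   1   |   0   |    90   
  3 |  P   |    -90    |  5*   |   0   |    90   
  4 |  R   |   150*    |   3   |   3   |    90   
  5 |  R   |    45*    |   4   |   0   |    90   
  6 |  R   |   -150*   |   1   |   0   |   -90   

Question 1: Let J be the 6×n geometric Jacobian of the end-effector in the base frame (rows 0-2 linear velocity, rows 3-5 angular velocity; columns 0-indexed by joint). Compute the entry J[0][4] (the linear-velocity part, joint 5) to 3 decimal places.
axis z_4 = (-0.6124,0.6124,-0.5000); lever o_n−o_4 = (-3.1995,2.1995,-1.3876)
cross product → J_v[:, 4] = (0.2500,0.7500,0.6124)
J_ω[:, 4] = z_4
entry J[0][4] = 0.2500

0.250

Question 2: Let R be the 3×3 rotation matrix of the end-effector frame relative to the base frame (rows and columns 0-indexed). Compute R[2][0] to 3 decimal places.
-0.280

End-effector x-axis (col 0 of R) = (0.0897,-0.9557,-0.2803)
R[2][0] = -0.2803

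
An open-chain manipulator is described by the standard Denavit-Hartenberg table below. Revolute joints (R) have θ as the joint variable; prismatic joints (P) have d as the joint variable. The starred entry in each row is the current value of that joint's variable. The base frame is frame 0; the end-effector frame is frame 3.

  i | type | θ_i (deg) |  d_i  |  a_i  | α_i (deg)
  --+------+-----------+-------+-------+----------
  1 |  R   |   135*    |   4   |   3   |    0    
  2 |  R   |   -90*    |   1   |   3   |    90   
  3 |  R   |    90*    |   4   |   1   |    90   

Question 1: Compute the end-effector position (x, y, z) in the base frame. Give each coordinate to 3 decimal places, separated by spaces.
after link 1: o_1 = (-2.1213, 2.1213, 4.0000)
after link 2: o_2 = (0.0000, 4.2426, 5.0000)
after link 3: o_3 = (2.8284, 1.4142, 6.0000)

2.828 1.414 6.000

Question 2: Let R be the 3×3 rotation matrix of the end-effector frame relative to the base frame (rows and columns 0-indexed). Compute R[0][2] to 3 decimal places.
0.707

End-effector z-axis (col 2 of R) = (0.7071,0.7071,-0.0000)
R[0][2] = 0.7071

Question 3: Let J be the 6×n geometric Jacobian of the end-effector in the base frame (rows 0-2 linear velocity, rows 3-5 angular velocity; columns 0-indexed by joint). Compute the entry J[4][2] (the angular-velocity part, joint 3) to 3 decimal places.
axis z_2 = (0.7071,-0.7071,0.0000); lever o_n−o_2 = (2.8284,-2.8284,1.0000)
cross product → J_v[:, 2] = (-0.7071,-0.7071,0.0000)
J_ω[:, 2] = z_2
entry J[4][2] = -0.7071

-0.707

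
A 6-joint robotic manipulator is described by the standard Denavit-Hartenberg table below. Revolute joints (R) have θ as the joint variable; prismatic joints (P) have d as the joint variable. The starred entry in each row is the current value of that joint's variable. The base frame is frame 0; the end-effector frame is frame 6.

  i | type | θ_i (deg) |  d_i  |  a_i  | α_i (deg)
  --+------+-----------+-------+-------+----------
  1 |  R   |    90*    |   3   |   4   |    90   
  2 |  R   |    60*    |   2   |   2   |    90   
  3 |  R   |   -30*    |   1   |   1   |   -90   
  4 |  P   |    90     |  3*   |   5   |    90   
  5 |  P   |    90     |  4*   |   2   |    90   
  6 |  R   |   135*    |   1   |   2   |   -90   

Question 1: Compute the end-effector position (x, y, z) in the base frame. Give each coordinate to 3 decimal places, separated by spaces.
1.898 4.344 13.595

after link 1: o_1 = (0.0000, 4.0000, 3.0000)
after link 2: o_2 = (2.0000, 5.0000, 4.7321)
after link 3: o_3 = (1.5000, 6.2990, 4.9821)
after link 4: o_4 = (4.0981, 2.7189, 8.7811)
after link 5: o_5 = (3.8301, 4.9510, 12.6471)
after link 6: o_6 = (1.8983, 4.3438, 13.5954)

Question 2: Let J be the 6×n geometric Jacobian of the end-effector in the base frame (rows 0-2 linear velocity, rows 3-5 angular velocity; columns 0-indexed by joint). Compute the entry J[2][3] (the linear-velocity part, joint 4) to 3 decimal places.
prismatic axis z_3 = (0.8660,0.2500,0.4330)
J_v[:, 3] = z_3; J_ω[:, 3] = (0,0,0)
entry J[2][3] = 0.4330

0.433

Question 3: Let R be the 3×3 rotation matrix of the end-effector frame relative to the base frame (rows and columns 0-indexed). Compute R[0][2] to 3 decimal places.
-0.259

End-effector z-axis (col 2 of R) = (-0.2588,-0.4830,-0.8365)
R[0][2] = -0.2588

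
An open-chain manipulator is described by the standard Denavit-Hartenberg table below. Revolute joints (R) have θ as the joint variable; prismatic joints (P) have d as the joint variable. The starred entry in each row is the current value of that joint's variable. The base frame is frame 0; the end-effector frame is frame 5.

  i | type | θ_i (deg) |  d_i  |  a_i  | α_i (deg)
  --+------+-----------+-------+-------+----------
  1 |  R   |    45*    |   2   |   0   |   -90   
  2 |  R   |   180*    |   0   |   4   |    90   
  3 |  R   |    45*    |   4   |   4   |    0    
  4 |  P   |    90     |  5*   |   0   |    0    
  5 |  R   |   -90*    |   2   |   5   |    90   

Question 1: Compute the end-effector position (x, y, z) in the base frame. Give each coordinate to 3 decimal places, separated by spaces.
-11.828 -2.828 -9.000

after link 1: o_1 = (0.0000, 0.0000, 2.0000)
after link 2: o_2 = (-2.8284, -2.8284, 2.0000)
after link 3: o_3 = (-6.8284, -2.8284, -2.0000)
after link 4: o_4 = (-6.8284, -2.8284, -7.0000)
after link 5: o_5 = (-11.8284, -2.8284, -9.0000)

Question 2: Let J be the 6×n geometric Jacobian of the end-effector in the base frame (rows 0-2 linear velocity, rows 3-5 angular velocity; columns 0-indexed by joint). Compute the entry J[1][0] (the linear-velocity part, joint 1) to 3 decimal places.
-11.828

axis z_0 = ẑ; lever o_n−o_0 = (-11.8284,-2.8284,-9.0000)
cross product → J_v[:, 0] = (2.8284,-11.8284,0.0000)
J_ω[:, 0] = z_0
entry J[1][0] = -11.8284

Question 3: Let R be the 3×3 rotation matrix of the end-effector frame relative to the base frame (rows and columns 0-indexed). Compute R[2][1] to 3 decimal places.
End-effector y-axis (col 1 of R) = (0.0000,0.0000,-1.0000)
R[2][1] = -1.0000

-1.000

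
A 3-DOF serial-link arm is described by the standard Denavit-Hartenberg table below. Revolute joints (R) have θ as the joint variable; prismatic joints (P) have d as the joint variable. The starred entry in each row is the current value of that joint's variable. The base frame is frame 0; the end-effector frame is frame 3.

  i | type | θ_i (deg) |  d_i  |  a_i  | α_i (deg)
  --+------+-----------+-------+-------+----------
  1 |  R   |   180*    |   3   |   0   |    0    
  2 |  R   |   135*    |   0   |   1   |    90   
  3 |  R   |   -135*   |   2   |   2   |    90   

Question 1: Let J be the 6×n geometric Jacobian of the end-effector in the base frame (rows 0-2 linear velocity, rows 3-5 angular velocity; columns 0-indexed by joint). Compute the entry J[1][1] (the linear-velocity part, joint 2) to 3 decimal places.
axis z_1 = (0.0000,0.0000,1.0000); lever o_n−o_1 = (-1.7071,-1.1213,-1.4142)
cross product → J_v[:, 1] = (1.1213,-1.7071,0.0000)
J_ω[:, 1] = z_1
entry J[1][1] = -1.7071

-1.707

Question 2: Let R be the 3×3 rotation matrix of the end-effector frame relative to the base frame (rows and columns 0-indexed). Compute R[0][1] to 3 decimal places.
End-effector y-axis (col 1 of R) = (-0.7071,-0.7071,0.0000)
R[0][1] = -0.7071

-0.707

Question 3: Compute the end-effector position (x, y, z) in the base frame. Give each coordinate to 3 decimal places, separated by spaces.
-1.707 -1.121 1.586

after link 1: o_1 = (0.0000, 0.0000, 3.0000)
after link 2: o_2 = (0.7071, -0.7071, 3.0000)
after link 3: o_3 = (-1.7071, -1.1213, 1.5858)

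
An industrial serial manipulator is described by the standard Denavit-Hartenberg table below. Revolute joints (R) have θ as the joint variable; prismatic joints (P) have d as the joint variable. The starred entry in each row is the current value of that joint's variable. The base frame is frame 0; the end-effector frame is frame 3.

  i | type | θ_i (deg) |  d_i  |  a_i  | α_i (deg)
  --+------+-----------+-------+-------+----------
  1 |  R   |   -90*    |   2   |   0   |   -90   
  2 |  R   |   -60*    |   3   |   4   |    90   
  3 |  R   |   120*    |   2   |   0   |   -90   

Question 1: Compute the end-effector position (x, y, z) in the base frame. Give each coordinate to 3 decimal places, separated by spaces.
3.000 -0.268 6.464

after link 1: o_1 = (0.0000, 0.0000, 2.0000)
after link 2: o_2 = (3.0000, -2.0000, 5.4641)
after link 3: o_3 = (3.0000, -0.2679, 6.4641)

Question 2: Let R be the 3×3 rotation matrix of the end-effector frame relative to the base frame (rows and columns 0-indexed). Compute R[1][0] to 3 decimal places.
End-effector x-axis (col 0 of R) = (0.8660,0.2500,-0.4330)
R[1][0] = 0.2500

0.250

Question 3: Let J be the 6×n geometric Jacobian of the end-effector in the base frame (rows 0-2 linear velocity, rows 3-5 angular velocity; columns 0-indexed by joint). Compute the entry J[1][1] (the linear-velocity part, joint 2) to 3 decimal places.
-4.464

axis z_1 = (1.0000,0.0000,0.0000); lever o_n−o_1 = (3.0000,-0.2679,4.4641)
cross product → J_v[:, 1] = (0.0000,-4.4641,-0.2679)
J_ω[:, 1] = z_1
entry J[1][1] = -4.4641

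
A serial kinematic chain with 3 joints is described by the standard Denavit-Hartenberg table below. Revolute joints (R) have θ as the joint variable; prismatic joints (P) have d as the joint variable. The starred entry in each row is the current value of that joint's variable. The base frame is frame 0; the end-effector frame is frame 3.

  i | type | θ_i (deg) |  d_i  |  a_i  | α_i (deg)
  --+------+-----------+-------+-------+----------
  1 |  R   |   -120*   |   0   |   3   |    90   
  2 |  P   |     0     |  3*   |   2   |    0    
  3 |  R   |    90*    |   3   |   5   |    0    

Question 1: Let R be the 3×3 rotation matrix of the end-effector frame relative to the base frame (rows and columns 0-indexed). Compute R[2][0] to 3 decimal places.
1.000

End-effector x-axis (col 0 of R) = (0.0000,-0.0000,1.0000)
R[2][0] = 1.0000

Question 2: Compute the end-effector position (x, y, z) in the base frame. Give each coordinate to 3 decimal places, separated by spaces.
after link 1: o_1 = (-1.5000, -2.5981, 0.0000)
after link 2: o_2 = (-5.0981, -2.8301, 0.0000)
after link 3: o_3 = (-7.6962, -1.3301, 5.0000)

-7.696 -1.330 5.000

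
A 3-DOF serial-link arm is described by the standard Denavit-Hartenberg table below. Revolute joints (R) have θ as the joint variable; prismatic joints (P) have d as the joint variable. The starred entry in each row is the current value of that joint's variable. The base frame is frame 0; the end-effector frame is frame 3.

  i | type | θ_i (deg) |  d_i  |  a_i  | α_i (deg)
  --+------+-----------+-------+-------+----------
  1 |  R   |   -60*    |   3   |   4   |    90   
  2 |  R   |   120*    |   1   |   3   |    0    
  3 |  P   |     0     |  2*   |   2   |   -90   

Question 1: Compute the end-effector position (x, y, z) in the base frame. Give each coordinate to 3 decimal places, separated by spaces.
-1.848 -2.799 7.330

after link 1: o_1 = (2.0000, -3.4641, 3.0000)
after link 2: o_2 = (0.3840, -2.6651, 5.5981)
after link 3: o_3 = (-1.8481, -2.7990, 7.3301)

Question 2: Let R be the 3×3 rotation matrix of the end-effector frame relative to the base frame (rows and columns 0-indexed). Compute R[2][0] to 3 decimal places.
0.866

End-effector x-axis (col 0 of R) = (-0.2500,0.4330,0.8660)
R[2][0] = 0.8660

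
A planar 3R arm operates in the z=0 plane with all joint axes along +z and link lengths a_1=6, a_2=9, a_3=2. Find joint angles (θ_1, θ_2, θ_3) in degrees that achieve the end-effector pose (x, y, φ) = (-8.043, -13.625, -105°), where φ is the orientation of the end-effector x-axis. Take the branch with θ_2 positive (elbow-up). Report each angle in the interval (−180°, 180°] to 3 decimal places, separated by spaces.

wrist centre = target − a_3·(cos φ, sin φ) = (-7.5254, -11.6931)
cos θ_2 = (193.3608−6²−9²)/(2·6·9) = 0.7070; θ_2 = 45.0051° (elbow-up)
β = atan2(-11.6931,-7.5254) = -122.7641°; ψ = atan2(6.3645,12.3634) = 27.2388°
θ_1 = β − ψ = -150.0030°
θ_3 = φ − θ_1 − θ_2 = -0.0021° (wrapped to (-180°,180°])

-150.003 45.005 -0.002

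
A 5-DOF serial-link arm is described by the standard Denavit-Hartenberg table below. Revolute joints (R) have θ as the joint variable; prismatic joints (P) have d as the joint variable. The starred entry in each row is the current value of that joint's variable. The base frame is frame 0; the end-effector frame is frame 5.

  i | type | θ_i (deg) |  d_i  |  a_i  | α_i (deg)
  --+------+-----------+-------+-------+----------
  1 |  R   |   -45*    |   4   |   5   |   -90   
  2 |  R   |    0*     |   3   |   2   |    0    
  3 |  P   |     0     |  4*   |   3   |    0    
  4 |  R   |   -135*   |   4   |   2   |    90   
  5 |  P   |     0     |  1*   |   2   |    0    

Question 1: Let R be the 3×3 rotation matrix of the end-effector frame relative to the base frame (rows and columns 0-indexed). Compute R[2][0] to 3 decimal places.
End-effector x-axis (col 0 of R) = (-0.5000,0.5000,0.7071)
R[2][0] = 0.7071

0.707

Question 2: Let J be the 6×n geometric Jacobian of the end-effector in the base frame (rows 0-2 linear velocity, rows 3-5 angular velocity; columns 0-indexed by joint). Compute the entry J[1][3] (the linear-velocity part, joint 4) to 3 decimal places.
axis z_3 = (0.7071,0.7071,0.0000); lever o_n−o_3 = (0.3284,5.3284,2.1213)
cross product → J_v[:, 3] = (1.5000,-1.5000,3.5355)
J_ω[:, 3] = z_3
entry J[1][3] = -1.5000

-1.500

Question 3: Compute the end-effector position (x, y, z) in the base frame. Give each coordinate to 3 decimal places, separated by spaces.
after link 1: o_1 = (3.5355, -3.5355, 4.0000)
after link 2: o_2 = (7.0711, -2.8284, 4.0000)
after link 3: o_3 = (12.0208, -2.1213, 4.0000)
after link 4: o_4 = (13.8492, 1.7071, 5.4142)
after link 5: o_5 = (12.3492, 3.2071, 6.1213)

12.349 3.207 6.121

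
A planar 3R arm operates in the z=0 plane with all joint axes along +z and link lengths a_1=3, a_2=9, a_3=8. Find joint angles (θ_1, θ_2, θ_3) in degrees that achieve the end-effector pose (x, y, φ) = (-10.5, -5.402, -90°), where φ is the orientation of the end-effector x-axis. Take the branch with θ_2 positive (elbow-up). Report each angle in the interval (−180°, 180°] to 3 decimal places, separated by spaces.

wrist centre = target − a_3·(cos φ, sin φ) = (-10.5000, 2.5980)
cos θ_2 = (116.9996−3²−9²)/(2·3·9) = 0.5000; θ_2 = 60.0005° (elbow-up)
β = atan2(2.5980,-10.5000) = 166.1025°; ψ = atan2(7.7943,7.4999) = 46.1025°
θ_1 = β − ψ = 120.0000°
θ_3 = φ − θ_1 − θ_2 = 89.9995° (wrapped to (-180°,180°])

120.000 60.000 90.000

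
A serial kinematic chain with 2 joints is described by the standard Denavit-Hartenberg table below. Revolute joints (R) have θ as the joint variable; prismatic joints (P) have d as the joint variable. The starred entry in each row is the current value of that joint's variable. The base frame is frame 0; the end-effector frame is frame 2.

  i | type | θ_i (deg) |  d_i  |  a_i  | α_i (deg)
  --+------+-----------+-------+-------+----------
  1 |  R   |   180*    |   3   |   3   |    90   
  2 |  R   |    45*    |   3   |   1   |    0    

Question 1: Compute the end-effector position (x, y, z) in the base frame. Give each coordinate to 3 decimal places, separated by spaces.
after link 1: o_1 = (-3.0000, 0.0000, 3.0000)
after link 2: o_2 = (-3.7071, 3.0000, 3.7071)

-3.707 3.000 3.707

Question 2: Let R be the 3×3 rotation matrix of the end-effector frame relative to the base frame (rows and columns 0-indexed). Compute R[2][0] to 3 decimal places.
End-effector x-axis (col 0 of R) = (-0.7071,0.0000,0.7071)
R[2][0] = 0.7071

0.707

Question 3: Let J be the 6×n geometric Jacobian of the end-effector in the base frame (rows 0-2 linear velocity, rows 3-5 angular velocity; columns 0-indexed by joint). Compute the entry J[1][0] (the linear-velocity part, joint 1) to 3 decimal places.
-3.707

axis z_0 = ẑ; lever o_n−o_0 = (-3.7071,3.0000,3.7071)
cross product → J_v[:, 0] = (-3.0000,-3.7071,0.0000)
J_ω[:, 0] = z_0
entry J[1][0] = -3.7071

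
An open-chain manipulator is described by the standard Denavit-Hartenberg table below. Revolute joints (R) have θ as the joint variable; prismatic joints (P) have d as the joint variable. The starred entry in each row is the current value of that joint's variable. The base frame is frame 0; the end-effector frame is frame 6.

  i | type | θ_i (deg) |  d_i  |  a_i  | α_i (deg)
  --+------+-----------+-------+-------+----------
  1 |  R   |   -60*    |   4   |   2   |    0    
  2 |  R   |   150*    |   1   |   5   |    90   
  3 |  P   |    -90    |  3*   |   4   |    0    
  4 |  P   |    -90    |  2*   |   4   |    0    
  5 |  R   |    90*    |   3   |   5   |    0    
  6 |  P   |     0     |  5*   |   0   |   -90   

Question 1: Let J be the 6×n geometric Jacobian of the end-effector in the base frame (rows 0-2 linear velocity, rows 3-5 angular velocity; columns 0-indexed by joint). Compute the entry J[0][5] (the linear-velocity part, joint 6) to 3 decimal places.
1.000

prismatic axis z_5 = (1.0000,0.0000,0.0000)
J_v[:, 5] = z_5; J_ω[:, 5] = (0,0,0)
entry J[0][5] = 1.0000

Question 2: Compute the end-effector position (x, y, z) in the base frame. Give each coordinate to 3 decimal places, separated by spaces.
14.000 -0.732 -4.000

after link 1: o_1 = (1.0000, -1.7321, 4.0000)
after link 2: o_2 = (1.0000, 3.2679, 5.0000)
after link 3: o_3 = (4.0000, 3.2679, 1.0000)
after link 4: o_4 = (6.0000, -0.7321, 1.0000)
after link 5: o_5 = (9.0000, -0.7321, -4.0000)
after link 6: o_6 = (14.0000, -0.7321, -4.0000)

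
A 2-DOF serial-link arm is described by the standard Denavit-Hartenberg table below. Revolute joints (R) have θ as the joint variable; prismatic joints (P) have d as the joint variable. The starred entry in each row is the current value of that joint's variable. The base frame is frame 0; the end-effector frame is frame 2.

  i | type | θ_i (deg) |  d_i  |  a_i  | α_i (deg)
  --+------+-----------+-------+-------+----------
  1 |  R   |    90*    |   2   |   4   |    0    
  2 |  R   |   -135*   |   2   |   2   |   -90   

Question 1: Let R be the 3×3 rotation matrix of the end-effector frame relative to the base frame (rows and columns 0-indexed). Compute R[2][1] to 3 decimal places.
End-effector y-axis (col 1 of R) = (0.0000,0.0000,-1.0000)
R[2][1] = -1.0000

-1.000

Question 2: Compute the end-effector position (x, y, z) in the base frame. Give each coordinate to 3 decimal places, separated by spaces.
1.414 2.586 4.000

after link 1: o_1 = (0.0000, 4.0000, 2.0000)
after link 2: o_2 = (1.4142, 2.5858, 4.0000)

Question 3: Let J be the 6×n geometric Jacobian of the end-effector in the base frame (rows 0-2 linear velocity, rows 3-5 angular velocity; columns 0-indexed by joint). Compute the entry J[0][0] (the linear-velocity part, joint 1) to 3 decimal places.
axis z_0 = ẑ; lever o_n−o_0 = (1.4142,2.5858,4.0000)
cross product → J_v[:, 0] = (-2.5858,1.4142,0.0000)
J_ω[:, 0] = z_0
entry J[0][0] = -2.5858

-2.586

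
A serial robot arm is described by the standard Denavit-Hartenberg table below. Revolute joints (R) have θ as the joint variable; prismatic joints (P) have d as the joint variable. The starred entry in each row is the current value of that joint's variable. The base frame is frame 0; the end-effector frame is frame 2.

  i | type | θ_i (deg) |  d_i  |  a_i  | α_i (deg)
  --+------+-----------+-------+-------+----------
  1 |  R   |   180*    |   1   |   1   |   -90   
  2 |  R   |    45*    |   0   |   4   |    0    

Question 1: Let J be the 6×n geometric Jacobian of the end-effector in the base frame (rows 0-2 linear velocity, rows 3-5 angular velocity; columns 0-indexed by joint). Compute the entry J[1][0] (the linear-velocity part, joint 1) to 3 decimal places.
axis z_0 = ẑ; lever o_n−o_0 = (-3.8284,0.0000,-1.8284)
cross product → J_v[:, 0] = (-0.0000,-3.8284,0.0000)
J_ω[:, 0] = z_0
entry J[1][0] = -3.8284

-3.828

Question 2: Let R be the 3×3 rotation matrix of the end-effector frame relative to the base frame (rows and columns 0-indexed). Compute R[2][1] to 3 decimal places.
-0.707

End-effector y-axis (col 1 of R) = (0.7071,-0.0000,-0.7071)
R[2][1] = -0.7071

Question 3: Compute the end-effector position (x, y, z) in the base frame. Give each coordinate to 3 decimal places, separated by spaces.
after link 1: o_1 = (-1.0000, 0.0000, 1.0000)
after link 2: o_2 = (-3.8284, 0.0000, -1.8284)

-3.828 0.000 -1.828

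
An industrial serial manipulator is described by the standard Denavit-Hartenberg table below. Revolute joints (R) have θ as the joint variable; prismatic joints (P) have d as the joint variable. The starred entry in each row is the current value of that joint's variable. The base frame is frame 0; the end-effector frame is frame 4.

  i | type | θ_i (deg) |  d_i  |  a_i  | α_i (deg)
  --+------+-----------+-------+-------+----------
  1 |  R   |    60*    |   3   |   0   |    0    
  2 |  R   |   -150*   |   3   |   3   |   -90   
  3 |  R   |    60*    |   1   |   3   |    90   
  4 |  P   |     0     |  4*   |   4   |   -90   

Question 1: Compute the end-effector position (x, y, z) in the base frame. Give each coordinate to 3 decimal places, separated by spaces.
1.000 -9.964 1.938

after link 1: o_1 = (0.0000, 0.0000, 3.0000)
after link 2: o_2 = (-0.0000, -3.0000, 6.0000)
after link 3: o_3 = (1.0000, -4.5000, 3.4019)
after link 4: o_4 = (1.0000, -9.9641, 1.9378)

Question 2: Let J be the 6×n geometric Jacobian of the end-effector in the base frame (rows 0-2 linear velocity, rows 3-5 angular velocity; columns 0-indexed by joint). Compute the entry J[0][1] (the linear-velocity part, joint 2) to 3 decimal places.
axis z_1 = (0.0000,0.0000,1.0000); lever o_n−o_1 = (1.0000,-9.9641,-1.0622)
cross product → J_v[:, 1] = (9.9641,1.0000,-0.0000)
J_ω[:, 1] = z_1
entry J[0][1] = 9.9641

9.964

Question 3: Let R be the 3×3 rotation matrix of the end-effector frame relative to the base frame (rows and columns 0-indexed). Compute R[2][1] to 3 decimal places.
End-effector y-axis (col 1 of R) = (0.0000,0.8660,-0.5000)
R[2][1] = -0.5000

-0.500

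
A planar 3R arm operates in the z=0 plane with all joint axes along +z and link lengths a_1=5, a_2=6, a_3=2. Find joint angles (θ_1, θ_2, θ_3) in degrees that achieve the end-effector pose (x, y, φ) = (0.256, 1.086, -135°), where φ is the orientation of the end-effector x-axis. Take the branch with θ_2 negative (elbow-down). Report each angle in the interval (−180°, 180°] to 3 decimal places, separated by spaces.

149.992 -149.996 -134.996

wrist centre = target − a_3·(cos φ, sin φ) = (1.6702, 2.5002)
cos θ_2 = (9.0407−5²−6²)/(2·5·6) = -0.8660; θ_2 = -149.9958° (elbow-down)
β = atan2(2.5002,1.6702) = 56.2560°; ψ = atan2(-3.0004,-0.1959) = -93.7362°
θ_1 = β − ψ = 149.9922°
θ_3 = φ − θ_1 − θ_2 = -134.9964° (wrapped to (-180°,180°])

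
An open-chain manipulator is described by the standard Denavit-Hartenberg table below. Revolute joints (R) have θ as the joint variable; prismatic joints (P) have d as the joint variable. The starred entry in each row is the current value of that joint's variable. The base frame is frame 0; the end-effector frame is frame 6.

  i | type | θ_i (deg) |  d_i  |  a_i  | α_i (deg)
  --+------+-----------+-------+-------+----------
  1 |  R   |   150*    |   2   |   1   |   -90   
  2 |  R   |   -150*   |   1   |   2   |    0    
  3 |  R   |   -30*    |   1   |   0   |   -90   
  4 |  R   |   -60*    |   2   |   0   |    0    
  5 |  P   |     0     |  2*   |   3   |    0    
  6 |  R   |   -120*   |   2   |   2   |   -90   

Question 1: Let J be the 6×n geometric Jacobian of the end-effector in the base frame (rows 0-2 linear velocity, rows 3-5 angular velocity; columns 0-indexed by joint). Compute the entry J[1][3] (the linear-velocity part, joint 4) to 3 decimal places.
axis z_3 = (-0.0000,0.0000,1.0000); lever o_n−o_3 = (-1.7321,-2.0000,6.0000)
cross product → J_v[:, 3] = (2.0000,-1.7321,0.0000)
J_ω[:, 3] = z_3
entry J[1][3] = -1.7321

-1.732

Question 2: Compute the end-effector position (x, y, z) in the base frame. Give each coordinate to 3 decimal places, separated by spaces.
after link 1: o_1 = (-0.8660, 0.5000, 2.0000)
after link 2: o_2 = (0.1340, -1.2321, 3.0000)
after link 3: o_3 = (-0.3660, -2.0981, 3.0000)
after link 4: o_4 = (-0.3660, -2.0981, 5.0000)
after link 5: o_5 = (-0.3660, -5.0981, 7.0000)
after link 6: o_6 = (-2.0981, -4.0981, 9.0000)

-2.098 -4.098 9.000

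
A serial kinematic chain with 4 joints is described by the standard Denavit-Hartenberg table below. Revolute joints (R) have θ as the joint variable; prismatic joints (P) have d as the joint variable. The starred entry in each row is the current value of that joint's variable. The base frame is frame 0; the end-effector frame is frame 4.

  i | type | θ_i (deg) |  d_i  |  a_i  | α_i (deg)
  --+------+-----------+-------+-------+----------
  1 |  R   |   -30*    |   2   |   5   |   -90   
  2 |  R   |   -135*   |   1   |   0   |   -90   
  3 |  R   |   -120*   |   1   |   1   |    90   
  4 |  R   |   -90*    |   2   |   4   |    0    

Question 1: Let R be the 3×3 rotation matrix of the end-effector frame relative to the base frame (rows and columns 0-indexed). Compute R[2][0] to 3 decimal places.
End-effector x-axis (col 0 of R) = (-0.6124,0.3536,-0.7071)
R[2][0] = -0.7071

-0.707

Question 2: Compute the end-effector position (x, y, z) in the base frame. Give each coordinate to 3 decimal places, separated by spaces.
4.293 -1.478 -1.700

after link 1: o_1 = (4.3301, -2.5000, 2.0000)
after link 2: o_2 = (4.8301, -1.6340, 2.0000)
after link 3: o_3 = (6.1817, -1.4143, 2.3536)
after link 4: o_4 = (4.2929, -1.4785, -1.6996)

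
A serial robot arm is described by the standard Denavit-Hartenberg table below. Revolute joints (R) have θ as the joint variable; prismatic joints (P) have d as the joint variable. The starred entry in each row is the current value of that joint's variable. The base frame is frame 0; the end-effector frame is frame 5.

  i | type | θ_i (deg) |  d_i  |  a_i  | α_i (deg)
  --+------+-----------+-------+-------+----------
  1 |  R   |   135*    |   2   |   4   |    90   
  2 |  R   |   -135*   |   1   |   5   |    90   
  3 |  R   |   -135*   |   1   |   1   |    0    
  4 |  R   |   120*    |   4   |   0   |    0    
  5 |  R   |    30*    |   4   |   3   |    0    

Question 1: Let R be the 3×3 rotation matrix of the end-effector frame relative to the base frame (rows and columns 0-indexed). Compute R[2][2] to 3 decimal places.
0.707

End-effector z-axis (col 2 of R) = (0.5000,-0.5000,0.7071)
R[2][2] = 0.7071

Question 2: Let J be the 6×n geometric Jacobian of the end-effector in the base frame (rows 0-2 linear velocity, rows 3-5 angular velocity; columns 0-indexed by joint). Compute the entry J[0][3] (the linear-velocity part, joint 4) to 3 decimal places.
axis z_3 = (0.5000,-0.5000,0.7071); lever o_n−o_3 = (5.9979,-4.8999,3.6078)
cross product → J_v[:, 3] = (1.6608,2.4373,0.5490)
J_ω[:, 3] = z_3
entry J[0][3] = 1.6608

1.661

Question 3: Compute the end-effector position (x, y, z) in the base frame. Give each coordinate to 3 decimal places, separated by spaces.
6.023 -4.511 3.279

after link 1: o_1 = (-2.8284, 2.8284, 2.0000)
after link 2: o_2 = (0.3787, 1.0355, -1.5355)
after link 3: o_3 = (0.0251, 0.3891, -0.3284)
after link 4: o_4 = (2.0251, -1.6109, 2.5000)
after link 5: o_5 = (6.0231, -4.5108, 3.2794)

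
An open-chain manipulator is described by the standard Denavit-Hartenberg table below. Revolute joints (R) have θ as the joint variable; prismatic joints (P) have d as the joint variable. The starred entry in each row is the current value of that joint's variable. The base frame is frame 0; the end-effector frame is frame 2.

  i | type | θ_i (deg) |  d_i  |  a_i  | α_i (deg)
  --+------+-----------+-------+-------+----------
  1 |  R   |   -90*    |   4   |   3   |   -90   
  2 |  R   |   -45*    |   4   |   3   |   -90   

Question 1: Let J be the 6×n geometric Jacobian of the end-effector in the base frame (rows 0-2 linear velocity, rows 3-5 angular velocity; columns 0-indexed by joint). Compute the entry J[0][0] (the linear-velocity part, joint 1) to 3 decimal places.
axis z_0 = ẑ; lever o_n−o_0 = (4.0000,-5.1213,6.1213)
cross product → J_v[:, 0] = (5.1213,4.0000,-0.0000)
J_ω[:, 0] = z_0
entry J[0][0] = 5.1213

5.121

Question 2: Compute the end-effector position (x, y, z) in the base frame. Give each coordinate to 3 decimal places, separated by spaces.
after link 1: o_1 = (0.0000, -3.0000, 4.0000)
after link 2: o_2 = (4.0000, -5.1213, 6.1213)

4.000 -5.121 6.121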